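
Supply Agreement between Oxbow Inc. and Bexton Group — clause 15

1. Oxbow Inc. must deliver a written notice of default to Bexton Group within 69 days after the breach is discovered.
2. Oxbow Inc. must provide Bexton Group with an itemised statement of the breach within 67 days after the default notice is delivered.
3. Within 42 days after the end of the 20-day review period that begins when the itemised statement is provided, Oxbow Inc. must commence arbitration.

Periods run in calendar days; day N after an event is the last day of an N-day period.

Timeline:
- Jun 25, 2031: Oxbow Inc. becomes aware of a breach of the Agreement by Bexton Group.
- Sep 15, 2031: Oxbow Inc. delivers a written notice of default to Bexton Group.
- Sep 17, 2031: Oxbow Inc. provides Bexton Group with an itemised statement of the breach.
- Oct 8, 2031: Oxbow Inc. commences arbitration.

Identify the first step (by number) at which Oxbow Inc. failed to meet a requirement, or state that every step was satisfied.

Step 1 — counting 69 days from Jun 25, 2031 (when the breach is discovered) gives a deadline of Sep 2, 2031; not done until Sep 15, 2031, 13 days after the deadline.
Later steps need not be reached.

Step 1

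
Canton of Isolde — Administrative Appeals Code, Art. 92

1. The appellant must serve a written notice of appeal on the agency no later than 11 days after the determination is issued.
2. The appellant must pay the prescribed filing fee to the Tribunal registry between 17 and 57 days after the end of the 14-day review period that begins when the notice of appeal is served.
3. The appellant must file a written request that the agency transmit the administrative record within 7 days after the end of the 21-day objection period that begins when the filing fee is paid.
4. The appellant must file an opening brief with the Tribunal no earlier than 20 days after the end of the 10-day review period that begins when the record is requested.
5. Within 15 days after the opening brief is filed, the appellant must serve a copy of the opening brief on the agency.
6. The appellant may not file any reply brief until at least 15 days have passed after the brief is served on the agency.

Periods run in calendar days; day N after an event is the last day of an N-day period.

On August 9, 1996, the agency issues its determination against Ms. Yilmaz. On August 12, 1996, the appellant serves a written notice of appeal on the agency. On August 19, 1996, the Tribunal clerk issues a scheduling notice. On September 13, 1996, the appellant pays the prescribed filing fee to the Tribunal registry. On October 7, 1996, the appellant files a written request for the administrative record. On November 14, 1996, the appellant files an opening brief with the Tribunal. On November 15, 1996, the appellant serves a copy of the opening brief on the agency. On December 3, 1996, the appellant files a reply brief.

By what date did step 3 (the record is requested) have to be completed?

The filing fee is paid on September 13, 1996; the 21-day objection period therefore ends October 4, 1996, and step 3 runs from that date. 7 days after October 4, 1996 is October 11, 1996.

October 11, 1996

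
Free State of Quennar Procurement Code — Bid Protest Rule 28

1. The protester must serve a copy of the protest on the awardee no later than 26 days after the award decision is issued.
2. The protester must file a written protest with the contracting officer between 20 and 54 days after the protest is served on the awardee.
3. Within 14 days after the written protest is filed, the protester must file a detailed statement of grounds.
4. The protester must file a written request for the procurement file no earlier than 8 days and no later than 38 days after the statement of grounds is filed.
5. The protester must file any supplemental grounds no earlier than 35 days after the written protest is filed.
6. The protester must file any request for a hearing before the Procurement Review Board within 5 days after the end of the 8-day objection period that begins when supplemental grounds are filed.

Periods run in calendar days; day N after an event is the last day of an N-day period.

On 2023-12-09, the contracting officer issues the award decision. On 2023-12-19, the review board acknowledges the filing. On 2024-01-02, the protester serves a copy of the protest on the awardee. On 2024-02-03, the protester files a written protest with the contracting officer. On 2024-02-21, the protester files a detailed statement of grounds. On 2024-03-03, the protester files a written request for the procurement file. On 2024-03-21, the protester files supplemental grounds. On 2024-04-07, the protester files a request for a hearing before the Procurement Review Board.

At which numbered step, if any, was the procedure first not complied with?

Step 3

Step 1 — counting 26 days from 2023-12-09 (when the award decision is issued) gives a deadline of 2024-01-04; 2024-01-02 is within that limit.
Step 2 — 20 and 54 days from 2024-01-02 (when the protest is served on the awardee) are 2024-01-22 and 2024-02-25 respectively; done 2024-02-03, which is between those dates.
Step 3 — counting 14 days from 2024-02-03 (when the written protest is filed) gives a deadline of 2024-02-17; 2024-02-21 misses that deadline by 4 days.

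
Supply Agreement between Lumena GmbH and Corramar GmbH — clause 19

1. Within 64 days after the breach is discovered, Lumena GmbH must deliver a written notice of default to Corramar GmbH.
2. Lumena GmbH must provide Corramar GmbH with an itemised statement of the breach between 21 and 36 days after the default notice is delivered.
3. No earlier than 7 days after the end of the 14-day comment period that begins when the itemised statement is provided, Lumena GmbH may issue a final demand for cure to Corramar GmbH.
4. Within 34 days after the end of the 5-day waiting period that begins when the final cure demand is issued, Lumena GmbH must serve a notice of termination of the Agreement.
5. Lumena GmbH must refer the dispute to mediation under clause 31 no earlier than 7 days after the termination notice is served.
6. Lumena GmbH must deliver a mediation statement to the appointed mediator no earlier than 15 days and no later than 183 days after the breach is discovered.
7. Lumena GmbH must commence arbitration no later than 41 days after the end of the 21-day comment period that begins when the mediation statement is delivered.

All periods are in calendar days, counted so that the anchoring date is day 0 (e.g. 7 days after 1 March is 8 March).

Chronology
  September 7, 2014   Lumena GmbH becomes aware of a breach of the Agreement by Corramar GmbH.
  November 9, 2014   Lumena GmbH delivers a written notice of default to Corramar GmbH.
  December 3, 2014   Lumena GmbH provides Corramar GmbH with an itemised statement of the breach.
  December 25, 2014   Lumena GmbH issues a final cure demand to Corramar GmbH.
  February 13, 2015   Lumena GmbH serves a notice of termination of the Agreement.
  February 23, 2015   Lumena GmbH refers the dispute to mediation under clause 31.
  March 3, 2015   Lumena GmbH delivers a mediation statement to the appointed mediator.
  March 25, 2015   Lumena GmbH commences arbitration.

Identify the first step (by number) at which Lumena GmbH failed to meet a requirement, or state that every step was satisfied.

Step 4

(1) due by September 7, 2014 + 64 days = November 10, 2014; November 9, 2014 is within that limit.
(2) the permitted window runs from November 9, 2014 + 21 = November 30, 2014 to November 9, 2014 + 36 = December 15, 2014; done December 3, 2014 — within the window.
(3) permitted from December 17, 2014 + 7 days = December 24, 2014 onward; done December 25, 2014 — permitted.
(4) due by December 30, 2014 + 34 days = February 2, 2015; not done until February 13, 2015, 11 days after the deadline.
The procedure was therefore not followed at step 4.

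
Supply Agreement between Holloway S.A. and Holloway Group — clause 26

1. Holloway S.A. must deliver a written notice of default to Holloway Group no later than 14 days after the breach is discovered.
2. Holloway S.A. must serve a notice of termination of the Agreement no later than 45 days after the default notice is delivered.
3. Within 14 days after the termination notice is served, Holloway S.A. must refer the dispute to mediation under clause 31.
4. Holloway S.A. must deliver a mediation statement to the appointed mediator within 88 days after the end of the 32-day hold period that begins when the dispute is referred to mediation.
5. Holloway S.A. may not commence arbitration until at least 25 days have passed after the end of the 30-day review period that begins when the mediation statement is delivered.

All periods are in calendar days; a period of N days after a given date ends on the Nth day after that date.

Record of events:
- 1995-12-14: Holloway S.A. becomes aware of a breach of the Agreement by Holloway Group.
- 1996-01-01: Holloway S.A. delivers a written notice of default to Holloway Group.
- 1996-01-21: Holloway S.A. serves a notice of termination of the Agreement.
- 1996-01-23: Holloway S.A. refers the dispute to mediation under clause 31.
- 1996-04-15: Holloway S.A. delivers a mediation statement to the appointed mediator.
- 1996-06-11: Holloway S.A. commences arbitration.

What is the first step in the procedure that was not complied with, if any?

Step 1: 14 days after 1995-12-14 (when the breach is discovered) is 1995-12-28; 1996-01-01 misses that deadline by 4 days.

Step 1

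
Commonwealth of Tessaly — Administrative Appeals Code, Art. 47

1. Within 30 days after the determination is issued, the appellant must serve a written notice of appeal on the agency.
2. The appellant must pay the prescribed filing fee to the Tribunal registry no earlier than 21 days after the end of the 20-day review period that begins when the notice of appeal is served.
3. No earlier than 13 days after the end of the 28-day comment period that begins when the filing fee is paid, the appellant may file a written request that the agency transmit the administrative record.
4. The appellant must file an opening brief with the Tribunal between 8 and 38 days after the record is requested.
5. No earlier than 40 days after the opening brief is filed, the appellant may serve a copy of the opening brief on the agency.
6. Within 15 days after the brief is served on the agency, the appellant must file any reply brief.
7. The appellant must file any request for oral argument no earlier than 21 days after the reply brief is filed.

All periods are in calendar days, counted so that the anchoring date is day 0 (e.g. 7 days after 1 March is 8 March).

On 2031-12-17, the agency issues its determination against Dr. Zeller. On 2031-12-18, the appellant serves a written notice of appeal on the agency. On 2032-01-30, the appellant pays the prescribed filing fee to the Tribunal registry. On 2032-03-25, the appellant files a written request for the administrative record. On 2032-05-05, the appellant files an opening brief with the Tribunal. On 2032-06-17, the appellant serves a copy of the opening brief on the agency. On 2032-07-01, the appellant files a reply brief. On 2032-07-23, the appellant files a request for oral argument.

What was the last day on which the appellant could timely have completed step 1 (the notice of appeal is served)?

Step 1 runs from 2031-12-17, when the determination is issued. 30 days after 2031-12-17 is 2032-01-16.

2032-01-16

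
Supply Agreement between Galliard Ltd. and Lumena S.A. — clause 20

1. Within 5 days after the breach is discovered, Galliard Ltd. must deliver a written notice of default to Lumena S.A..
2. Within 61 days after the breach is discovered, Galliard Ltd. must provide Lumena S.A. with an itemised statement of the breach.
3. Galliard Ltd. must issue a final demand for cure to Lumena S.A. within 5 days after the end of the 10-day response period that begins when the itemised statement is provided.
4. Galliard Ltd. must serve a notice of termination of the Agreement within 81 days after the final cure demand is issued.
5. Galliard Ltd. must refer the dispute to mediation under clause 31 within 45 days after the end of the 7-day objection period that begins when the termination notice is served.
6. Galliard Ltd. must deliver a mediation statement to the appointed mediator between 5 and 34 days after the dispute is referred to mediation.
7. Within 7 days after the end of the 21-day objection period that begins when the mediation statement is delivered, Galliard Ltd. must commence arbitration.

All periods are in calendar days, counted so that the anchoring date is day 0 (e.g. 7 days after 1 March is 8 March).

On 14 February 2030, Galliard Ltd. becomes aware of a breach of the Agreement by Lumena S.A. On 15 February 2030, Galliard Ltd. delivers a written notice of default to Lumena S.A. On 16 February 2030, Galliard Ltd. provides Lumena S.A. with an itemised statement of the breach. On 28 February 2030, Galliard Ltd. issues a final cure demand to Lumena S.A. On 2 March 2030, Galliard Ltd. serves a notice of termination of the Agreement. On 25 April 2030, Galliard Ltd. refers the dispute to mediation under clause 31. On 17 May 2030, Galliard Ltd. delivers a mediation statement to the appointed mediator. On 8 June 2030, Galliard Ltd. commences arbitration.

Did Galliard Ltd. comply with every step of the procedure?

No

Step 1: 5 days after 14 February 2030 (when the breach is discovered) is 19 February 2030; 15 February 2030 is within that limit.
Step 2: 61 days after 14 February 2030 (when the breach is discovered) is 16 April 2030; done 16 February 2030 — timely.
Step 3: 5 days after 26 February 2030 (end of the 10-day response period, which began when the itemised statement is provided on 16 February 2030) is 3 March 2030; completed 28 February 2030, before the deadline.
Step 4: 81 days after 28 February 2030 (when the final cure demand is issued) is 20 May 2030; done 2 March 2030 — timely.
Step 5: 45 days after 9 March 2030 (end of the 7-day objection period, which began when the termination notice is served on 2 March 2030) is 23 April 2030; not done until 25 April 2030, 2 days after the deadline.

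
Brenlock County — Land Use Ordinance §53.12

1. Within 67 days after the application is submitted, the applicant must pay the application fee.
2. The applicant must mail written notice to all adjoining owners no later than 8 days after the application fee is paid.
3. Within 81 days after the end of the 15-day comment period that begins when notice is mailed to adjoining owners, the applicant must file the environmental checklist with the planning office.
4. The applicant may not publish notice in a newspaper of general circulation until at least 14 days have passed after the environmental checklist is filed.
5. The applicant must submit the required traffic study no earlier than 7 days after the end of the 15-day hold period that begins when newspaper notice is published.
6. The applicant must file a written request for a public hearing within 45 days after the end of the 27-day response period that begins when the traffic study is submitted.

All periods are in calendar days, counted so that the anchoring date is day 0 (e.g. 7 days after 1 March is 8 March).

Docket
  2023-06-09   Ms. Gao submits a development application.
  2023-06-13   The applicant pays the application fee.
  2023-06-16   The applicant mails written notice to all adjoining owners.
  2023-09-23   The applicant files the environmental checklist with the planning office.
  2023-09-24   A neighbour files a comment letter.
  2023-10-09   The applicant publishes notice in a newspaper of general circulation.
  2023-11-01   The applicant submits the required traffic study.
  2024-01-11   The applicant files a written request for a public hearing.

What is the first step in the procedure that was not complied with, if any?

Step 1 — counting 67 days from 2023-06-09 (when the application is submitted) gives a deadline of 2023-08-15; done 2023-06-13 — timely.
Step 2 — counting 8 days from 2023-06-13 (when the application fee is paid) gives a deadline of 2023-06-21; done 2023-06-16 — timely.
Step 3 — counting 81 days from 2023-07-01 (end of the 15-day comment period, which began when notice is mailed to adjoining owners on 2023-06-16) gives a deadline of 2023-09-20; done 2023-09-23 — 3 days late.

Step 3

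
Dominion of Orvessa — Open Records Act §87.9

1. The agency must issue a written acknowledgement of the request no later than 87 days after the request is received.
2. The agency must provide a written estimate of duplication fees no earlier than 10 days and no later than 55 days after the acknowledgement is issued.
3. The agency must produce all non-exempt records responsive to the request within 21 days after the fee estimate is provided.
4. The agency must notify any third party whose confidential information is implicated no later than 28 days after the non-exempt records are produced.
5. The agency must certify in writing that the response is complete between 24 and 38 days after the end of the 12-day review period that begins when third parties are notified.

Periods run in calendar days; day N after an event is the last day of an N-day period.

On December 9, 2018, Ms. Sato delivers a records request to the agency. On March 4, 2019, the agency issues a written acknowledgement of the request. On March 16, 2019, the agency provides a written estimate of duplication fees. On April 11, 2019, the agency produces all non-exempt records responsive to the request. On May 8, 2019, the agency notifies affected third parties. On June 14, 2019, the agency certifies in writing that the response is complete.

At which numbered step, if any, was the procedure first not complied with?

Step 1: 87 days after December 9, 2018 (when the request is received) is March 6, 2019; March 4, 2019 is within that limit.
Step 2: the window is 10–55 days after March 4, 2019 (when the acknowledgement is issued), so March 14, 2019 through April 28, 2019; done March 16, 2019, which is between those dates.
Step 3: 21 days after March 16, 2019 (when the fee estimate is provided) is April 6, 2019; done April 11, 2019 — 5 days late.
No need to go further; step 3 was not satisfied.

Step 3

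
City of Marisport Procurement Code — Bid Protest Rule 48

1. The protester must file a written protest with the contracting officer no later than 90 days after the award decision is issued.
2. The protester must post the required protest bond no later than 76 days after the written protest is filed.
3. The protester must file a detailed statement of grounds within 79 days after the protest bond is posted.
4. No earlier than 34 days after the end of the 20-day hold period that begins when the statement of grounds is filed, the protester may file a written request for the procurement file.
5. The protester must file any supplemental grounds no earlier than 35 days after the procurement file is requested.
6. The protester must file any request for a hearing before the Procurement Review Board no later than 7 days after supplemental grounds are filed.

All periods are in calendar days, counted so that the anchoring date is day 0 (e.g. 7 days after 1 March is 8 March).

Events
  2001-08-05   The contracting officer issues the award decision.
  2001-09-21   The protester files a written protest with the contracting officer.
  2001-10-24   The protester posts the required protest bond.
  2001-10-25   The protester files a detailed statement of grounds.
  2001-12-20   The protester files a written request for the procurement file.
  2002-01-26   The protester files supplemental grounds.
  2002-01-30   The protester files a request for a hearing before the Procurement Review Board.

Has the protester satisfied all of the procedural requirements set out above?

Step 1 — counting 90 days from 2001-08-05 (when the award decision is issued) gives a deadline of 2001-11-03; completed 2001-09-21, before the deadline.
Step 2 — counting 76 days from 2001-09-21 (when the written protest is filed) gives a deadline of 2001-12-06; done 2001-10-24 — timely.
Step 3 — counting 79 days from 2001-10-24 (when the protest bond is posted) gives a deadline of 2002-01-11; 2001-10-25 is within that limit.
Step 4 — must wait 34 days from 2001-11-14 (end of the 20-day hold period, which began when the statement of grounds is filed on 2001-10-25), so not before 2001-12-18; 2001-12-20 is on or after that date.
Step 5 — must wait 35 days from 2001-12-20 (when the procurement file is requested), so not before 2002-01-24; done 2002-01-26 — permitted.
Step 6 — counting 7 days from 2002-01-26 (when supplemental grounds are filed) gives a deadline of 2002-02-02; 2002-01-30 is within that limit.

Yes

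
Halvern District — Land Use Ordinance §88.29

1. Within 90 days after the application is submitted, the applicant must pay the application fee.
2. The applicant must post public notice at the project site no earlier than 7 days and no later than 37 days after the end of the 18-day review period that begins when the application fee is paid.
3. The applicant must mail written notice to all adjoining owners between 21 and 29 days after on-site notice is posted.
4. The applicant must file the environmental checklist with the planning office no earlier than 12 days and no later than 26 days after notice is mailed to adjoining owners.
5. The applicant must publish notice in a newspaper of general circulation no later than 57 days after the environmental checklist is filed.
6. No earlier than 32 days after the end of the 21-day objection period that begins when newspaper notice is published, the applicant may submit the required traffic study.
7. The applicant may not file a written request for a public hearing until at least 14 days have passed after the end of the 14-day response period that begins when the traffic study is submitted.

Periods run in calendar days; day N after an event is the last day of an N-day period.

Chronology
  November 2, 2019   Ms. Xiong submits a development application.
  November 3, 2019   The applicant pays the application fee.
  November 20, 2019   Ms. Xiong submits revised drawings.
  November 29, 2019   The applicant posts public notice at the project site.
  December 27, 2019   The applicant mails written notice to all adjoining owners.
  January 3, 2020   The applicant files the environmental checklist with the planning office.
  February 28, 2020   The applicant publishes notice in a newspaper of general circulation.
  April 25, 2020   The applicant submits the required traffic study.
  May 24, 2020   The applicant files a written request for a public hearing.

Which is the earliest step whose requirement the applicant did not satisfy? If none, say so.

Step 1 — counting 90 days from November 2, 2019 (when the application is submitted) gives a deadline of January 31, 2020; November 3, 2019 is within that limit.
Step 2 — 7 and 37 days from November 21, 2019 (end of the 18-day review period, which began when the application fee is paid on November 3, 2019) are November 28, 2019 and December 28, 2019 respectively; November 29, 2019 falls inside that range.
Step 3 — 21 and 29 days from November 29, 2019 (when on-site notice is posted) are December 20, 2019 and December 28, 2019 respectively; December 27, 2019 falls inside that range.
Step 4 — 12 and 26 days from December 27, 2019 (when notice is mailed to adjoining owners) are January 8, 2020 and January 22, 2020 respectively; January 3, 2020 is 5 days too early.
That is the first point of non-compliance.

Step 4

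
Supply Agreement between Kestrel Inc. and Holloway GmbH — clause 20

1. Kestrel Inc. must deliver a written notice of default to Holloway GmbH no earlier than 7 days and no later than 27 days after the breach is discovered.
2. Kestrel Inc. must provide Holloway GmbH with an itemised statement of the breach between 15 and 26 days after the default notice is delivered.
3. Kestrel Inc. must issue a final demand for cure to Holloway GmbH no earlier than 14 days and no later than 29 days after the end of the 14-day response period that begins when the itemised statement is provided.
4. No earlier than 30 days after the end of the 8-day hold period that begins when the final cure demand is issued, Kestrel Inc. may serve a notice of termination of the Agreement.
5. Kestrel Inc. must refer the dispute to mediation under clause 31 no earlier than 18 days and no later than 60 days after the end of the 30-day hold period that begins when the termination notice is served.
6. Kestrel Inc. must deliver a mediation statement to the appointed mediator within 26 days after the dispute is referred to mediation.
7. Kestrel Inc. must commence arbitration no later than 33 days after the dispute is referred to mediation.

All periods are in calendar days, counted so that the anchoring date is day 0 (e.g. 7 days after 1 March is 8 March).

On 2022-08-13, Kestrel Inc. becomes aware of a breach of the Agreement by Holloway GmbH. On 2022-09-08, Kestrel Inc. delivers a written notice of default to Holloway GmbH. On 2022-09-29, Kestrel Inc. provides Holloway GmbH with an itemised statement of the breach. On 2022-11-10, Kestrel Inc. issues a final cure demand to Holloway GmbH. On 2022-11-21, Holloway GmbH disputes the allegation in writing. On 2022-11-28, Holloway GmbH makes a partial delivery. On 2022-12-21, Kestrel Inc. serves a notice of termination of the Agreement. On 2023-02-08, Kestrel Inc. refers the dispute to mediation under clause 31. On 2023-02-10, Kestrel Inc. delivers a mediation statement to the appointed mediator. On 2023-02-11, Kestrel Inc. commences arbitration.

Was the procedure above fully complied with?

Yes

Step 1: the window is 7–27 days after 2022-08-13 (when the breach is discovered), so 2022-08-20 through 2022-09-09; 2022-09-08 falls inside that range.
Step 2: the window is 15–26 days after 2022-09-08 (when the default notice is delivered), so 2022-09-23 through 2022-10-04; done 2022-09-29, which is between those dates.
Step 3: the window is 14–29 days after 2022-10-13 (end of the 14-day response period, which began when the itemised statement is provided on 2022-09-29), so 2022-10-27 through 2022-11-11; done 2022-11-10 — within the window.
Step 4: the earliest permitted date is 30 days after 2022-11-18 (end of the 8-day hold period, which began when the final cure demand is issued on 2022-11-10), i.e. 2022-12-18; done 2022-12-21 — permitted.
Step 5: the window is 18–60 days after 2023-01-20 (end of the 30-day hold period, which began when the termination notice is served on 2022-12-21), so 2023-02-07 through 2023-03-21; 2023-02-08 falls inside that range.
Step 6: 26 days after 2023-02-08 (when the dispute is referred to mediation) is 2023-03-06; done 2023-02-10 — timely.
Step 7: 33 days after 2023-02-08 (when the dispute is referred to mediation) is 2023-03-13; 2023-02-11 is within that limit.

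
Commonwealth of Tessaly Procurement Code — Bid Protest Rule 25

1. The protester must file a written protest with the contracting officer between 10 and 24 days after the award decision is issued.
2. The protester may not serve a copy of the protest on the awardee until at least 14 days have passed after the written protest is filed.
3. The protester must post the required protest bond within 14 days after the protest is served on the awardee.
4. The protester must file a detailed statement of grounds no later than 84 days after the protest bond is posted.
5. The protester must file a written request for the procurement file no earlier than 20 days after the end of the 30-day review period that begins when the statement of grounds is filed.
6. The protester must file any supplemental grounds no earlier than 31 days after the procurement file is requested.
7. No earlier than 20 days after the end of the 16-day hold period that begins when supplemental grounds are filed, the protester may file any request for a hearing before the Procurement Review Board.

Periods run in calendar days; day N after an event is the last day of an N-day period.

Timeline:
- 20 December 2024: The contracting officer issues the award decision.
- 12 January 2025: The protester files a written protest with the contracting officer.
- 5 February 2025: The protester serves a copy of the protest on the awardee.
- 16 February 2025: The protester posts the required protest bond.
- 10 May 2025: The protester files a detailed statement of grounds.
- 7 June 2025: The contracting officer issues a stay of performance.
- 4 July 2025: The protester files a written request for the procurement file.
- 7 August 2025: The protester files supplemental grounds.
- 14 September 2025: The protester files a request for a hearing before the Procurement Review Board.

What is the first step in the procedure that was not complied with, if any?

Step 1: the window is 10–24 days after 20 December 2024 (when the award decision is issued), so 30 December 2024 through 13 January 2025; done 12 January 2025, which is between those dates.
Step 2: the earliest permitted date is 14 days after 12 January 2025 (when the written protest is filed), i.e. 26 January 2025; 5 February 2025 is on or after that date.
Step 3: 14 days after 5 February 2025 (when the protest is served on the awardee) is 19 February 2025; done 16 February 2025 — timely.
Step 4: 84 days after 16 February 2025 (when the protest bond is posted) is 11 May 2025; completed 10 May 2025, before the deadline.
Step 5: the earliest permitted date is 20 days after 9 June 2025 (end of the 30-day review period, which began when the statement of grounds is filed on 10 May 2025), i.e. 29 June 2025; 4 July 2025 is on or after that date.
Step 6: the earliest permitted date is 31 days after 4 July 2025 (when the procurement file is requested), i.e. 4 August 2025; done 7 August 2025, after the minimum wait.
Step 7: the earliest permitted date is 20 days after 23 August 2025 (end of the 16-day hold period, which began when supplemental grounds are filed on 7 August 2025), i.e. 12 September 2025; done 14 September 2025 — permitted.

None — every step was satisfied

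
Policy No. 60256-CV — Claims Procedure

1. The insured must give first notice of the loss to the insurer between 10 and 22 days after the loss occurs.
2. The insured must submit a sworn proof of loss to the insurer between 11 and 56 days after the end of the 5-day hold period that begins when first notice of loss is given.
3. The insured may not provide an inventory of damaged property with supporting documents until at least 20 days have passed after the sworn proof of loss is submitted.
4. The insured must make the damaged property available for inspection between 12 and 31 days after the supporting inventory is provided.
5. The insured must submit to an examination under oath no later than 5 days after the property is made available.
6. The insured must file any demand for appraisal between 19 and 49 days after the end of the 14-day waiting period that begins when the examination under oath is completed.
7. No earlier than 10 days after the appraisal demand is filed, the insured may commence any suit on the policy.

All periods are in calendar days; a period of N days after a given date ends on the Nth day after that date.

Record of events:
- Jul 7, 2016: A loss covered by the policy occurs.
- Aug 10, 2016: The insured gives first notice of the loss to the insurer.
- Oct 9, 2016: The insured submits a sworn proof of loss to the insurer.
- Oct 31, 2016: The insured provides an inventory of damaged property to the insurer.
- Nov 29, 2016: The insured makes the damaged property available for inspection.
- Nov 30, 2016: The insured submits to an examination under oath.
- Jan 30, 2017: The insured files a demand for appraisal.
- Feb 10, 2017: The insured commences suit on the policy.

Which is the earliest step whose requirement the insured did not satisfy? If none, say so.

Step 1

Step 1: the window is 10–22 days after Jul 7, 2016 (when the loss occurs), so Jul 17, 2016 through Jul 29, 2016; done Aug 10, 2016 — 12 days after the window closed.
The procedure was therefore not followed at step 1.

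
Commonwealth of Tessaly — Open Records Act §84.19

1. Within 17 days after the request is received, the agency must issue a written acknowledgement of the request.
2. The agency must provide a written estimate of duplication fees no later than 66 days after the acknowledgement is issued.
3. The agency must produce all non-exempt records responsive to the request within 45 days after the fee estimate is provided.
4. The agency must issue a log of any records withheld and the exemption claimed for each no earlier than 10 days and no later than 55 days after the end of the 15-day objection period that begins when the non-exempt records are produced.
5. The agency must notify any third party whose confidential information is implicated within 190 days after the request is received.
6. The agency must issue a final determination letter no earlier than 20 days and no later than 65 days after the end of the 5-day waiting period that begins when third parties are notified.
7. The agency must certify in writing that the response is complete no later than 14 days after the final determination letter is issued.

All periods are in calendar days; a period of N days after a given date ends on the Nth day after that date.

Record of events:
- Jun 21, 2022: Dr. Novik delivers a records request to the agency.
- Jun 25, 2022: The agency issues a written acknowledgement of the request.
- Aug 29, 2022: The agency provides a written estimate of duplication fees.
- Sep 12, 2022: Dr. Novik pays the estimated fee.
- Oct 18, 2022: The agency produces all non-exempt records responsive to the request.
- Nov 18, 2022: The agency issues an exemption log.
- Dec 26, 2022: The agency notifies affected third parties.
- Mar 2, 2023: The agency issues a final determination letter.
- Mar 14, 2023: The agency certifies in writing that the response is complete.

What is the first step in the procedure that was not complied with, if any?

Step 3

(1) due by Jun 21, 2022 + 17 days = Jul 8, 2022; done Jun 25, 2022 — timely.
(2) due by Jun 25, 2022 + 66 days = Aug 30, 2022; Aug 29, 2022 is within that limit.
(3) due by Aug 29, 2022 + 45 days = Oct 13, 2022; not done until Oct 18, 2022, 5 days after the deadline.
The procedure was therefore not followed at step 3.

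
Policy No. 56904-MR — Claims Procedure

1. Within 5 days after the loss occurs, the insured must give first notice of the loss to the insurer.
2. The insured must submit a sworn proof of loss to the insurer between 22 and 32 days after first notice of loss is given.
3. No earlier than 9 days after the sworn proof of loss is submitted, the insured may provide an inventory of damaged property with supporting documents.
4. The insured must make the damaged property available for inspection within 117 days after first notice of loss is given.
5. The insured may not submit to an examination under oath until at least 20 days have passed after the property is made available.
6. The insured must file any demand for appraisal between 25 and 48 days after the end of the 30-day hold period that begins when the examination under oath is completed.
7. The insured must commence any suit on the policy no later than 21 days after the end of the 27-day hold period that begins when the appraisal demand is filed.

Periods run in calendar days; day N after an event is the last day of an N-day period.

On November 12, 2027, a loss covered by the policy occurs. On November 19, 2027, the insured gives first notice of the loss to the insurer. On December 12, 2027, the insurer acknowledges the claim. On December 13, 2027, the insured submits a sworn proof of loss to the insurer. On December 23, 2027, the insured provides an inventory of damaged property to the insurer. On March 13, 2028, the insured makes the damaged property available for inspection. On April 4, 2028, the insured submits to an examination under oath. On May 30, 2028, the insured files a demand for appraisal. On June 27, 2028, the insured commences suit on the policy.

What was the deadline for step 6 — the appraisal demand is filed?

The examination under oath is completed on April 4, 2028; the 30-day hold period therefore ends May 4, 2028, and step 6 runs from that date. The window is 25–48 days after May 4, 2028; it closes on June 21, 2028.

June 21, 2028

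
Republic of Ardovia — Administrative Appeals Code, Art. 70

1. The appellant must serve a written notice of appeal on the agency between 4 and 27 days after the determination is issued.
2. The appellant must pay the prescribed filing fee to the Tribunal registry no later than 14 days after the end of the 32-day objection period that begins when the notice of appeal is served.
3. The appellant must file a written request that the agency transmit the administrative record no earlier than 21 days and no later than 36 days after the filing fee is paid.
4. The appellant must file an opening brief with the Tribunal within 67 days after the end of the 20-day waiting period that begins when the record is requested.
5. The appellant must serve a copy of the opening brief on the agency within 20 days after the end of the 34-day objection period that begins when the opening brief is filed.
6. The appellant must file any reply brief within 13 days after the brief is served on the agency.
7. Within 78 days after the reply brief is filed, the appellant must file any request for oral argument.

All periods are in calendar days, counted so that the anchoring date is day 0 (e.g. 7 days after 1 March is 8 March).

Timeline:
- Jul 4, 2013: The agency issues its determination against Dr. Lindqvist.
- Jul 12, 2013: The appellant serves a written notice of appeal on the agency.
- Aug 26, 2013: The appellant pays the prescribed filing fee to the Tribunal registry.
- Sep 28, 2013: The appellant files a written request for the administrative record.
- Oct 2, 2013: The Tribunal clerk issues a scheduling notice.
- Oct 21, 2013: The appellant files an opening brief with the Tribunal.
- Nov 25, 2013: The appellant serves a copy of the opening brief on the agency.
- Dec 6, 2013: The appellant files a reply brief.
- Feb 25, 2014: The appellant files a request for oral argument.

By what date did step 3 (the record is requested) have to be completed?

Step 3 runs from Aug 26, 2013, when the filing fee is paid. The window is 21–36 days after Aug 26, 2013; it closes on Oct 1, 2013.

Oct 1, 2013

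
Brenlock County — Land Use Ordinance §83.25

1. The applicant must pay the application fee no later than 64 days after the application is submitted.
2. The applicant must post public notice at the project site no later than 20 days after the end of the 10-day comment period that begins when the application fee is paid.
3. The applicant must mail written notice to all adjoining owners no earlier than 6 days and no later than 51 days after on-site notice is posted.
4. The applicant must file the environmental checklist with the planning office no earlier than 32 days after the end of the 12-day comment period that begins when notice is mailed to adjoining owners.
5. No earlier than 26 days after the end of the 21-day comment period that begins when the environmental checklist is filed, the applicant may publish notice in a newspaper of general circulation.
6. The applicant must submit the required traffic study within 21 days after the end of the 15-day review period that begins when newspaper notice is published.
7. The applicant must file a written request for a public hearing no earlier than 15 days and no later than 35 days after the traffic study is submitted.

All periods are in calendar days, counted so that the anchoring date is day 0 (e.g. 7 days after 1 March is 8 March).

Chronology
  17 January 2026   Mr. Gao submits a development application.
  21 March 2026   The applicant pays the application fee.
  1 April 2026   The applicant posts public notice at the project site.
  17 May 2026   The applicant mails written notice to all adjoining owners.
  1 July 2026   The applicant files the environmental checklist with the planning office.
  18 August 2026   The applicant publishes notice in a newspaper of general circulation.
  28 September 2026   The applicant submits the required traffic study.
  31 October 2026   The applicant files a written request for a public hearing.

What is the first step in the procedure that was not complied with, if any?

Step 6

(1) due by 17 January 2026 + 64 days = 22 March 2026; completed 21 March 2026, before the deadline.
(2) due by 31 March 2026 + 20 days = 20 April 2026; completed 1 April 2026, before the deadline.
(3) the permitted window runs from 1 April 2026 + 6 = 7 April 2026 to 1 April 2026 + 51 = 22 May 2026; done 17 May 2026 — within the window.
(4) permitted from 29 May 2026 + 32 days = 30 June 2026 onward; done 1 July 2026, after the minimum wait.
(5) permitted from 22 July 2026 + 26 days = 17 August 2026 onward; done 18 August 2026 — permitted.
(6) due by 2 September 2026 + 21 days = 23 September 2026; 28 September 2026 misses that deadline by 5 days.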